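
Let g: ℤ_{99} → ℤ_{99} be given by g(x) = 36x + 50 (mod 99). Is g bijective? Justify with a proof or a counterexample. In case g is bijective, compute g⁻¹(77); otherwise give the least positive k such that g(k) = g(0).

Recall: g is injective if g(u) = g(v) implies u = v.
We have gcd(36, 99) = 9 > 1. Taking u = 0 and v = 11: g(0) = 50 and g(11) = 36·11 + 50 = 446 ≡ 50 (mod 99).
So g(0) = g(11) while 0 ≠ 11, hence g is not injective, hence not bijective.
Since g is not bijective, we find the least positive k with g(k) = g(0): this means 36k ≡ 0 (mod 99), i.e. 99 ∣ 36k. Since gcd(36, 99) = 9, dividing through by 9 this holds exactly when 11 ∣ 4k, and as gcd(4, 11) = 1, exactly when 11 ∣ k.
The smallest positive such k is 11.

11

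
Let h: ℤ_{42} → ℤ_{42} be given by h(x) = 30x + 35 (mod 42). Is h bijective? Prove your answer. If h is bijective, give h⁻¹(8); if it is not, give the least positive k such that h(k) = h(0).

We have gcd(30, 42) = 6 > 1. Taking a = 0 and b = 7: h(0) = 35 and h(7) = 30·7 + 35 = 245 ≡ 35 (mod 42).
So h(0) = h(7) while 0 ≠ 7, hence h is not injective, hence not bijective.
Since h is not bijective, we find the least positive k with h(k) = h(0): this means 30k ≡ 0 (mod 42), i.e. 42 ∣ 30k. Since gcd(30, 42) = 6, dividing through by 6 this holds exactly when 7 ∣ 5k, and as gcd(5, 7) = 1, exactly when 7 ∣ k.
The smallest positive such k is 7.

7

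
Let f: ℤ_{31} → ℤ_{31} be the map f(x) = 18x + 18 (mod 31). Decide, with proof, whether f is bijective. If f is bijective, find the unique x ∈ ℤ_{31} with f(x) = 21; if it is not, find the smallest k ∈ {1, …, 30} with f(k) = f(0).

26

If f(s) = f(t), then 18s ≡ 18t (mod 31). Because gcd(18, 31) = 1, we may cancel 18 to get s ≡ t (mod 31).
We now compute 18⁻¹ mod 31 explicitly. Euclid's algorithm: 31 = 1·18 + 13, 18 = 1·13 + 5, 13 = 2·5 + 3, 5 = 1·3 + 2, 3 = 1·2 + 1; back-substituting gives 1 = 19·18 − 11·31, so 18⁻¹ ≡ 19 (mod 31).
Then y ↦ 19(y − 18) is a two-sided inverse to f, so every y ∈ ℤ_{31} has a preimage.
Hence f is bijective.
Since f is bijective, we find f⁻¹(21): we need 18x ≡ 21 − 18 ≡ 3 (mod 31). Using 18⁻¹ = 19: x ≡ 19·3 = 57 = 1·31 + 26, so x = 26.
Check: f(26) = 18·26 + 18 = 486 = 15·31 + 21 ≡ 21 (mod 31).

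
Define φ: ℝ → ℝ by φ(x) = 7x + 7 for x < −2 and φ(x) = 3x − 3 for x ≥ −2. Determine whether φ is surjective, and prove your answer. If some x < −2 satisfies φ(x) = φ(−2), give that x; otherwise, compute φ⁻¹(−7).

Both pieces are strictly increasing (slopes 7 and 3), so each is injective on its own interval.
The left piece maps (−∞, −2) onto (−∞, −7); the right piece maps [−2, ∞) onto [−9, ∞).
The union (−∞, −7) ∪ [−9, ∞) covers ℝ, so φ is surjective.
For the follow-up: the images overlap, so an x < −2 with φ(x) = φ(−2) exists. φ(−2) = −9; solving 7x + 7 = −9 for x < −2 gives x = (−9 − 7)/7 = −16/7.

-16/7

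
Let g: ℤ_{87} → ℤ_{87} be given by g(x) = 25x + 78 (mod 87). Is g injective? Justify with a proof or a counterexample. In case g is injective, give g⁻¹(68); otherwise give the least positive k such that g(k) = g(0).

By definition, g is injective when g(x_1) = g(x_2) forces x_1 = x_2.
Suppose g(x_1) = g(x_2) in ℤ_{87}. Then 25x_1 + 78 ≡ 25x_2 + 78 (mod 87), therefore 25(x_1 − x_2) ≡ 0 (mod 87).
Since gcd(25, 87) = 1, 25 is invertible modulo 87, hence x_1 − x_2 ≡ 0 (mod 87), i.e. x_1 = x_2.
So g is injective.
We now compute 25⁻¹ mod 87 explicitly. Euclid's algorithm: 87 = 3·25 + 12, 25 = 2·12 + 1; back-substituting gives 1 = 7·25 − 2·87, so 25⁻¹ ≡ 7 (mod 87).
Since g is injective, we find g⁻¹(68): we need 25x ≡ 68 − 78 ≡ 77 (mod 87). Using 25⁻¹ = 7: x ≡ 7·77 = 539 = 6·87 + 17, so x = 17.
Check: g(17) = 25·17 + 78 = 503 = 5·87 + 68 ≡ 68 (mod 87).

17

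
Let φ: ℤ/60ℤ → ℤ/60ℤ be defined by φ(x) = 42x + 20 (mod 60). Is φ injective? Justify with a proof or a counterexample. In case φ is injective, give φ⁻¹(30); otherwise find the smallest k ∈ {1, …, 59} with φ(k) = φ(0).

We have gcd(42, 60) = 6 > 1. Taking x_1 = 0 and x_2 = 10: φ(0) = 20 and φ(10) = 42·10 + 20 = 440 ≡ 20 (mod 60).
So φ(0) = φ(10) while 0 ≠ 10, so φ is not injective.
Since φ is not injective, we find the least positive k with φ(k) = φ(0): this means 42k ≡ 0 (mod 60), i.e. 60 ∣ 42k. Since gcd(42, 60) = 6, dividing through by 6 this holds exactly when 10 ∣ 7k, and as gcd(7, 10) = 1, exactly when 10 ∣ k.
The smallest positive such k is 10.

10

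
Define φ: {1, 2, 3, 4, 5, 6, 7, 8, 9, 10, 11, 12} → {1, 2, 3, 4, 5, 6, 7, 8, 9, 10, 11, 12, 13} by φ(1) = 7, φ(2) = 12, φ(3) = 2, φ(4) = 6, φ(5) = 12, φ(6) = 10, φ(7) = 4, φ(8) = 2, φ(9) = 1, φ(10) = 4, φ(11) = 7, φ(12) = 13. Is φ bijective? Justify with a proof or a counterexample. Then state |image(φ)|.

φ(2) = 12 = φ(5) with 2 ≠ 5, so φ is not injective, hence not bijective.
The image of φ is {1, 2, 4, 6, 7, 10, 12, 13}, which has 8 elements.

8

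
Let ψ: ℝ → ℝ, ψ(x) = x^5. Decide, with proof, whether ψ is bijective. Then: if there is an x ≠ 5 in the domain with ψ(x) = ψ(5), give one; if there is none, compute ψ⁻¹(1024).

On ℝ, x ↦ x^5 is strictly increasing (injective) and for any y ∈ ℝ the 5th root y^{1/5} lies in ℝ (surjective). So ψ is bijective.
Since x ↦ x^5 is strictly increasing on ℝ, it is injective there, so no x ≠ 5 in the domain has ψ(x) = ψ(5). We therefore compute ψ⁻¹(1024) = 1024^{1/5} = 4 (indeed 4^5 = 1024).

4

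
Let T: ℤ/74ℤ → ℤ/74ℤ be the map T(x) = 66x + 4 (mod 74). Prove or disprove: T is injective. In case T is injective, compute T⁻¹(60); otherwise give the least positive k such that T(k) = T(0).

We have gcd(66, 74) = 2 > 1. Taking a = 0 and b = 37: T(0) = 4 and T(37) = 66·37 + 4 = 2446 ≡ 4 (mod 74).
So T(0) = T(37) while 0 ≠ 37, hence T is not injective.
Since T is not injective, we find the least positive k with T(k) = T(0): this means 66k ≡ 0 (mod 74), i.e. 74 ∣ 66k. Since gcd(66, 74) = 2, dividing through by 2 this holds exactly when 37 ∣ 33k, and as gcd(33, 37) = 1, exactly when 37 ∣ k.
The smallest positive such k is 37.

37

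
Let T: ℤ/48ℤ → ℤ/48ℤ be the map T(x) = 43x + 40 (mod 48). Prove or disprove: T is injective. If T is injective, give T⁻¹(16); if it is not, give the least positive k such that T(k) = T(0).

24

If T(x_1) = T(x_2), then 43x_1 ≡ 43x_2 (mod 48). Because gcd(43, 48) = 1, we may cancel 43 to get x_1 ≡ x_2 (mod 48).
So T is injective.
We now compute 43⁻¹ mod 48 explicitly. Euclid's algorithm: 48 = 1·43 + 5, 43 = 8·5 + 3, 5 = 1·3 + 2, 3 = 1·2 + 1; back-substituting gives 1 = 19·43 − 17·48, so 43⁻¹ ≡ 19 (mod 48).
Since T is injective, we compute T⁻¹(16): solve 43x + 40 ≡ 16 (mod 48), i.e. 43x ≡ 24 (mod 48).
Multiplying by 43⁻¹ = 19 gives x ≡ 19·24 = 456 = 9·48 + 24 ≡ 24 (mod 48).
Check: T(24) = 43·24 + 40 = 1072 = 22·48 + 16 ≡ 16 (mod 48).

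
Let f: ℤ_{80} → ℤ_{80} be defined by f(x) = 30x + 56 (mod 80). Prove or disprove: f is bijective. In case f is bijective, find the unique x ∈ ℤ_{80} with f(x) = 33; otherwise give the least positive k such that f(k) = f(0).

8

We have gcd(30, 80) = 10 > 1. Taking a = 0 and b = 8: f(0) = 56 and f(8) = 30·8 + 56 = 296 ≡ 56 (mod 80).
So f(0) = f(8) while 0 ≠ 8, therefore f is not injective, hence not bijective.
Since f is not bijective, we find the least positive k with f(k) = f(0): this means 30k ≡ 0 (mod 80), i.e. 80 ∣ 30k. Since gcd(30, 80) = 10, dividing through by 10 this holds exactly when 8 ∣ 3k, and as gcd(3, 8) = 1, exactly when 8 ∣ k.
The smallest positive such k is 8.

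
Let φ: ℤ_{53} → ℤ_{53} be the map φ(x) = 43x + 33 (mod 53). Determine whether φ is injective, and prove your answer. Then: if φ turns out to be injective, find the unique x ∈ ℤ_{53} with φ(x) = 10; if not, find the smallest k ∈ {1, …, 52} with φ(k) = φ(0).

50

If φ(a) = φ(b), then 43a ≡ 43b (mod 53). Because gcd(43, 53) = 1, we may cancel 43 to get a ≡ b (mod 53).
Hence φ is injective.
We now compute 43⁻¹ mod 53 explicitly. Euclid's algorithm: 53 = 1·43 + 10, 43 = 4·10 + 3, 10 = 3·3 + 1; back-substituting gives 1 = 37·43 − 30·53, so 43⁻¹ ≡ 37 (mod 53).
Since φ is injective, we compute φ⁻¹(10): solve 43x + 33 ≡ 10 (mod 53), i.e. 43x ≡ 30 (mod 53).
Multiplying by 43⁻¹ = 37 gives x ≡ 37·30 = 1110 = 20·53 + 50 ≡ 50 (mod 53).
Check: φ(50) = 43·50 + 33 = 2183 = 41·53 + 10 ≡ 10 (mod 53).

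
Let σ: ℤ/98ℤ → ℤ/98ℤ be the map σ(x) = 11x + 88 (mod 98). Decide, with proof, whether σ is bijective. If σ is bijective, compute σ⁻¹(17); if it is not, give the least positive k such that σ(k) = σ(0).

47

By definition, σ is injective if σ(u) = σ(v) implies u = v.
If σ(u) = σ(v), then 11u ≡ 11v (mod 98). Because gcd(11, 98) = 1, we may cancel 11 to get u ≡ v (mod 98).
We now compute 11⁻¹ mod 98 explicitly. Euclid's algorithm: 98 = 8·11 + 10, 11 = 1·10 + 1; back-substituting gives 1 = 9·11 − 1·98, so 11⁻¹ ≡ 9 (mod 98).
Then y ↦ 9(y − 88) is a two-sided inverse to σ, so every y ∈ ℤ/98ℤ has a preimage.
Therefore σ is bijective.
Since σ is bijective, we compute σ⁻¹(17): solve 11x + 88 ≡ 17 (mod 98), i.e. 11x ≡ 27 (mod 98).
Multiplying by 11⁻¹ = 9 gives x ≡ 9·27 = 243 = 2·98 + 47 ≡ 47 (mod 98).
Check: σ(47) = 11·47 + 88 = 605 = 6·98 + 17 ≡ 17 (mod 98).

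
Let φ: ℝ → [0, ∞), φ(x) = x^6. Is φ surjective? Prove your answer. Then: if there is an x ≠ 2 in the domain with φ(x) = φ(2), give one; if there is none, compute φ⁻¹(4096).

-2

For any y ∈ [0, ∞), x = y^{1/6} ∈ ℝ satisfies x^6 = y, so φ is surjective.
For the follow-up, such an x exists: taking x = −2 ∈ ℝ gives φ(−2) = 64 = φ(2) with −2 ≠ 2.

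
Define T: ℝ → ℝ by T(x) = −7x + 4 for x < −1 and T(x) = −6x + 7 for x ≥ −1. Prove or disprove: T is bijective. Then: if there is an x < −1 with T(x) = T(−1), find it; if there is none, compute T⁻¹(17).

Both pieces are strictly decreasing (slopes −7 and −6), so each is injective on its own interval.
The left piece maps (−∞, −1) onto (11, ∞); the right piece maps [−1, ∞) onto (−∞, 13].
These images overlap. In particular T(−1) = 13 (right piece), and solving −7x + 4 = 13 on the left piece gives x = −9/7 < −1.
So T(−9/7) = T(−1) with −9/7 ≠ −1, and T is not injective, hence not bijective. This x = −9/7 is the requested value below −1.

-9/7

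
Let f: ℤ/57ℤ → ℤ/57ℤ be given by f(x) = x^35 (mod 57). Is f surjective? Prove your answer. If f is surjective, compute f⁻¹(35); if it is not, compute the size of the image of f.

44

Computing x^35 mod 57 for each x (by repeated squaring, reducing mod 57 at every step), the values f(0), f(1), …, f(56) are: 0, 1, 29, 51, 43, 23, 54, 49, 50, 36, 40, 26, 27, 22, 53, 33, 25, 47, 18, 19, 20, 48, 13, 5, 42, 16, 11, 12, 55, 2, 45, 46, 41, 15, 52, 44, 9, 37, 38, 39, 10, 32, 24, 4, 35, 30, 31, 17, 21, 7, 8, 3, 34, 14, 6, 28, 56.
Every element of ℤ/57ℤ appears exactly once in this list, so f is a bijection, and in particular surjective.
Since f is surjective, we read off the preimage of 35 from the same table: f(44) = 35, so f⁻¹(35) = 44.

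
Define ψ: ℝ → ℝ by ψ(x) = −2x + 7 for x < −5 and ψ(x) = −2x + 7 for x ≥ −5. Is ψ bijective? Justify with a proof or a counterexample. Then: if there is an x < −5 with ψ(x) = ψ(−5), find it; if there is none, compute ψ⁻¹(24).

-17/2

Both pieces are strictly decreasing (slopes −2 and −2), so each is injective on its own interval.
The left piece maps (−∞, −5) onto (17, ∞); the right piece maps [−5, ∞) onto (−∞, 17].
Since 17 = 17, the images partition ℝ: ψ is injective and surjective, hence bijective.
Because the two images are disjoint, no x < −5 has ψ(x) = ψ(−5), so we compute ψ⁻¹(24): 24 lies in (17, ∞), so solve −2x + 7 = 24: x = (24 − 7)/(−2) = −17/2.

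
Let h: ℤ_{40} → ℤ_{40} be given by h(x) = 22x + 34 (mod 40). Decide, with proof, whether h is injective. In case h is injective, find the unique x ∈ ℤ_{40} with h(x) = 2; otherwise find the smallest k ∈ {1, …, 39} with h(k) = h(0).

We have gcd(22, 40) = 2 > 1. Taking s = 0 and t = 20: h(0) = 34 and h(20) = 22·20 + 34 = 474 ≡ 34 (mod 40).
So h(0) = h(20) while 0 ≠ 20, hence h is not injective.
Since h is not injective, we find the least positive k with h(k) = h(0): this means 22k ≡ 0 (mod 40), i.e. 40 ∣ 22k. Since gcd(22, 40) = 2, dividing through by 2 this holds exactly when 20 ∣ 11k, and as gcd(11, 20) = 1, exactly when 20 ∣ k.
The smallest positive such k is 20.

20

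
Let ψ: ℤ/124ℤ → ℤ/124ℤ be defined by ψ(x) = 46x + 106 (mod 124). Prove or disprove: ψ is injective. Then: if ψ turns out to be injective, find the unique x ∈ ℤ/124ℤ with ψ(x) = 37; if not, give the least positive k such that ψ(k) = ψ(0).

Recall that ψ is injective if ψ(a) = ψ(b) implies a = b.
We have gcd(46, 124) = 2 > 1. Taking a = 0 and b = 62: ψ(0) = 106 and ψ(62) = 46·62 + 106 = 2958 ≡ 106 (mod 124).
So ψ(0) = ψ(62) while 0 ≠ 62, hence ψ is not injective.
Since ψ is not injective, we find the least positive k with ψ(k) = ψ(0): this means 46k ≡ 0 (mod 124), i.e. 124 ∣ 46k. Since gcd(46, 124) = 2, dividing through by 2 this holds exactly when 62 ∣ 23k, and as gcd(23, 62) = 1, exactly when 62 ∣ k.
The smallest positive such k is 62.

62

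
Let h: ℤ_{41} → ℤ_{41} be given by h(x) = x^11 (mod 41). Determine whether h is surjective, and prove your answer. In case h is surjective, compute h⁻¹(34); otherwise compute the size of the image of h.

19

Since 41 is prime, the nonzero elements of ℤ_{41} form a cyclic group of order 40.
As gcd(11, 40) = 1, raising to the 11th power is a bijection on this group: if u^11 ≡ v^11 then (uv^{−1})^11 = 1, and the only element of order dividing gcd(11, 40) = 1 is 1, so u = v.
With h(0) = 0 this makes h injective on all of ℤ_{41}, hence bijective (finite equal-size domain and codomain). In particular h is surjective.
Since h is surjective, we find the preimage of 34. The inverse of x ↦ x^11 on (ℤ_{41})^× is x ↦ x^11, because 11·11 = 121 = 3·40 + 1 ≡ 1 (mod 40) and x^{40} = 1 for x ≠ 0 (Fermat). So h⁻¹(34) = 34^11 mod 41.
Repeated squaring mod 41: 34^1 ≡ 34, 34^2 ≡ 34² = 1156 ≡ 8, 34^4 ≡ 8² = 64 ≡ 23, 34^8 ≡ 23² = 529 ≡ 37. Since 11 = 8 + 2 + 1, 34^11 ≡ 37·8·34: 37·8 = 296 ≡ 9, then 9·34 = 306 ≡ 19. So 34^11 ≡ 19 (mod 41).
Hence h⁻¹(34) = 19.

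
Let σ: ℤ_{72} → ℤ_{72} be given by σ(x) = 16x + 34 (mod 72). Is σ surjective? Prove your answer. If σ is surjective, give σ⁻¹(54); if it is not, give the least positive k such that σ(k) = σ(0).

Recall that surjectivity means every element of the codomain has a preimage under σ.
Since gcd(16, 72) = 8, we have 16x ≡ 0 (mod 8) for all x, so σ(x) ≡ 2 (mod 8).
But 0 ≢ 2 (mod 8), so 0 ∈ ℤ_{72} has no preimage. Therefore σ is not surjective.
Since σ is not surjective, we find the least positive k with σ(k) = σ(0): this means 16k ≡ 0 (mod 72), i.e. 72 ∣ 16k. Since gcd(16, 72) = 8, dividing through by 8 this holds exactly when 9 ∣ 2k, and as gcd(2, 9) = 1, exactly when 9 ∣ k.
The smallest positive such k is 9.

9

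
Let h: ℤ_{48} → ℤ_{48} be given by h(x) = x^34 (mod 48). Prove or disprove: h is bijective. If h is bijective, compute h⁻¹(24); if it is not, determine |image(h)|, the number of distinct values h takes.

6

h(2): Repeated squaring mod 48: 2^1 ≡ 2, 2^2 ≡ 2² = 4, 2^4 ≡ 4² = 16, 2^8 ≡ 16² = 256 ≡ 16, 2^16 ≡ 16² = 256 ≡ 16, 2^32 ≡ 16² = 256 ≡ 16. Since 34 = 32 + 2, 2^34 ≡ 16·4: 16·4 = 64 ≡ 16. So 2^34 ≡ 16 (mod 48).
h(4): Repeated squaring mod 48: 4^1 ≡ 4, 4^2 ≡ 4² = 16, 4^4 ≡ 16² = 256 ≡ 16, 4^8 ≡ 16² = 256 ≡ 16, 4^16 ≡ 16² = 256 ≡ 16, 4^32 ≡ 16² = 256 ≡ 16. Since 34 = 32 + 2, 4^34 ≡ 16·16: 16·16 = 256 ≡ 16. So 4^34 ≡ 16 (mod 48).
So h(2) = h(4) = 16 while 2 ≠ 4, hence h is not injective, hence not bijective.
Since h is not bijective, we determine |image(h)|. Computing x^34 mod 48 for each x (by repeated squaring, reducing mod 48 at every step), the values h(0), h(1), …, h(47) are: 0, 1, 16, 9, 16, 25, 0, 1, 16, 33, 16, 25, 0, 25, 16, 33, 16, 1, 0, 25, 16, 9, 16, 1, 0, 1, 16, 9, 16, 25, 0, 1, 16, 33, 16, 25, 0, 25, 16, 33, 16, 1, 0, 25, 16, 9, 16, 1.
The distinct values are {0, 1, 9, 16, 25, 33}; there are 6 of them.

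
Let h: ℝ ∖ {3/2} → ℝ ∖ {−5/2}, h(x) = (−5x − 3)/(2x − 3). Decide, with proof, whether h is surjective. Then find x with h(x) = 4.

For any y ≠ −5/2, solving y(2x − 3) = −5x − 3 for x gives a well-defined x ≠ 3/2. So h is surjective.
Solving h(x) = 4: cross-multiplying gives −5x − 3 = 4(2x − 3), which rearranges to −13x = −9, so x = 9/13.

9/13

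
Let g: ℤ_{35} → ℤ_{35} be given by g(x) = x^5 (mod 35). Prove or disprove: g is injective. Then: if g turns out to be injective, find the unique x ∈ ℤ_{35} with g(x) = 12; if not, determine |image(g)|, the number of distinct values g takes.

Computing x^5 mod 35 for each x (by repeated squaring, reducing mod 35 at every step), the values g(0), g(1), …, g(34) are: 0, 1, 32, 33, 9, 10, 6, 7, 8, 4, 5, 16, 17, 13, 14, 15, 11, 12, 23, 24, 20, 21, 22, 18, 19, 30, 31, 27, 28, 29, 25, 26, 2, 3, 34.
Every element of ℤ_{35} appears exactly once in this list, so g is a bijection, and in particular injective.
Since g is injective, we read off the preimage of 12 from the same table: g(17) = 12, so g⁻¹(12) = 17.

17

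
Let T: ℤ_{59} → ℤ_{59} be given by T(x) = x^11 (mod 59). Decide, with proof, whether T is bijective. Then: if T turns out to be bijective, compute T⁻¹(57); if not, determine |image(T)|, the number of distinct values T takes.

Since 59 is prime, the nonzero elements of ℤ_{59} form a cyclic group of order 58.
As gcd(11, 58) = 1, raising to the 11th power is a bijection on this group: if x_1^11 ≡ x_2^11 then (x_1x_2^{−1})^11 = 1, and the only element of order dividing gcd(11, 58) = 1 is 1, so x_1 = x_2.
With T(0) = 0 this makes T injective on all of ℤ_{59}, hence bijective (finite equal-size domain and codomain). In particular T is bijective.
Since T is bijective, we find the preimage of 57. The inverse of x ↦ x^11 on (ℤ_{59})^× is x ↦ x^37, because 11·37 = 407 = 7·58 + 1 ≡ 1 (mod 58) and x^{58} = 1 for x ≠ 0 (Fermat). So T⁻¹(57) = 57^37 mod 59.
Repeated squaring mod 59: 57^1 ≡ 57, 57^2 ≡ 57² = 3249 ≡ 4, 57^4 ≡ 4² = 16, 57^8 ≡ 16² = 256 ≡ 20, 57^16 ≡ 20² = 400 ≡ 46, 57^32 ≡ 46² = 2116 ≡ 51. Since 37 = 32 + 4 + 1, 57^37 ≡ 51·16·57: 51·16 = 816 ≡ 49, then 49·57 = 2793 ≡ 20. So 57^37 ≡ 20 (mod 59).
Hence T⁻¹(57) = 20.

20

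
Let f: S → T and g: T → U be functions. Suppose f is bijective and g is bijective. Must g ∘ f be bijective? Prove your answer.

bijective

Injectivity: if g(f(a)) = g(f(b)) then f(a) = f(b) (g injective) so a = b (f injective).
Surjectivity: for c ∈ U pick b with g(b) = c, then a with f(a) = b; then (g ∘ f)(a) = c.
Therefore g ∘ f is bijective.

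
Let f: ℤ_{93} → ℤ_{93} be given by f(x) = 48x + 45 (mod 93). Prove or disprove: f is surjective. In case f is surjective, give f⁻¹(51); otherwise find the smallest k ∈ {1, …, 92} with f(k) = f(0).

By definition, f is surjective if every y in the codomain equals f(x) for some x in the domain.
Since gcd(48, 93) = 3, we have 48x ≡ 0 (mod 3) for all x, so f(x) ≡ 0 (mod 3).
But 1 ≢ 0 (mod 3), so 1 ∈ ℤ_{93} has no preimage. Thus f is not surjective.
Since f is not surjective, we find the least positive k with f(k) = f(0): this means 48k ≡ 0 (mod 93), i.e. 93 ∣ 48k. Since gcd(48, 93) = 3, dividing through by 3 this holds exactly when 31 ∣ 16k, and as gcd(16, 31) = 1, exactly when 31 ∣ k.
The smallest positive such k is 31.

31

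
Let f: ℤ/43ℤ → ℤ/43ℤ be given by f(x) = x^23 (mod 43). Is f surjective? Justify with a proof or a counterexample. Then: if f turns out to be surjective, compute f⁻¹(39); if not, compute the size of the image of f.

2

Since 43 is prime, the nonzero elements of ℤ/43ℤ form a cyclic group of order 42.
As gcd(23, 42) = 1, raising to the 23rd power is a bijection on this group: if s^23 ≡ t^23 then (st^{−1})^23 = 1, and the only element of order dividing gcd(23, 42) = 1 is 1, so s = t.
With f(0) = 0 this makes f injective on all of ℤ/43ℤ, hence bijective (finite equal-size domain and codomain). In particular f is surjective.
Since f is surjective, we find the preimage of 39. The inverse of x ↦ x^23 on (ℤ/43ℤ)^× is x ↦ x^11, because 23·11 = 253 = 6·42 + 1 ≡ 1 (mod 42) and x^{42} = 1 for x ≠ 0 (Fermat). So f⁻¹(39) = 39^11 mod 43.
Repeated squaring mod 43: 39^1 ≡ 39, 39^2 ≡ 39² = 1521 ≡ 16, 39^4 ≡ 16² = 256 ≡ 41, 39^8 ≡ 41² = 1681 ≡ 4. Since 11 = 8 + 2 + 1, 39^11 ≡ 4·16·39: 4·16 = 64 ≡ 21, then 21·39 = 819 ≡ 2. So 39^11 ≡ 2 (mod 43).
Hence f⁻¹(39) = 2.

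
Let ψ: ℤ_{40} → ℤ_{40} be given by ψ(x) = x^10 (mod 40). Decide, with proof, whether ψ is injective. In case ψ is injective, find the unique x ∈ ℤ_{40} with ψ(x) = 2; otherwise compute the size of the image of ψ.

ψ(4): Repeated squaring mod 40: 4^1 ≡ 4, 4^2 ≡ 4² = 16, 4^4 ≡ 16² = 256 ≡ 16, 4^8 ≡ 16² = 256 ≡ 16. Since 10 = 8 + 2, 4^10 ≡ 16·16: 16·16 = 256 ≡ 16. So 4^10 ≡ 16 (mod 40).
ψ(6): Repeated squaring mod 40: 6^1 ≡ 6, 6^2 ≡ 6² = 36, 6^4 ≡ 36² = 1296 ≡ 16, 6^8 ≡ 16² = 256 ≡ 16. Since 10 = 8 + 2, 6^10 ≡ 16·36: 16·36 = 576 ≡ 16. So 6^10 ≡ 16 (mod 40).
So ψ(4) = ψ(6) = 16 while 4 ≠ 6, therefore ψ is not injective.
Since ψ is not injective, we determine |image(ψ)|. Computing x^10 mod 40 for each x (by repeated squaring, reducing mod 40 at every step), the values ψ(0), ψ(1), …, ψ(39) are: 0, 1, 24, 9, 16, 25, 16, 9, 24, 1, 0, 1, 24, 9, 16, 25, 16, 9, 24, 1, 0, 1, 24, 9, 16, 25, 16, 9, 24, 1, 0, 1, 24, 9, 16, 25, 16, 9, 24, 1.
The distinct values are {0, 1, 9, 16, 24, 25}; there are 6 of them.

6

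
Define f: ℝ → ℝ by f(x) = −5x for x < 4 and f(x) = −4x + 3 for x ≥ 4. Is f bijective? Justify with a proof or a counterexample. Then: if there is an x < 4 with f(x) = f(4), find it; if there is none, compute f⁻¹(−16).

Both pieces are strictly decreasing (slopes −5 and −4), so each is injective on its own interval.
The left piece maps (−∞, 4) onto (−20, ∞); the right piece maps [4, ∞) onto (−∞, −13].
These images overlap. In particular f(4) = −13 (right piece), and solving −5x = −13 on the left piece gives x = 13/5 < 4.
So f(13/5) = f(4) with 13/5 ≠ 4, and f is not injective, hence not bijective. This x = 13/5 is the requested value below 4.

13/5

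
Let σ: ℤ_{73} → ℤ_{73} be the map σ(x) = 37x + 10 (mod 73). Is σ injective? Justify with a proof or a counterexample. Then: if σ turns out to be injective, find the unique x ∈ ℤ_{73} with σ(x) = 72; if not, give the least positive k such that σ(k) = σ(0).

51

Recall that σ is injective when σ(a) = σ(b) forces a = b.
If σ(a) = σ(b), then 37a ≡ 37b (mod 73). Because gcd(37, 73) = 1, we may cancel 37 to get a ≡ b (mod 73).
Hence σ is injective.
We now compute 37⁻¹ mod 73 explicitly. Euclid's algorithm: 73 = 1·37 + 36, 37 = 1·36 + 1; back-substituting gives 1 = 2·37 − 1·73, so 37⁻¹ ≡ 2 (mod 73).
Since σ is injective, we find σ⁻¹(72): we need 37x ≡ 72 − 10 ≡ 62 (mod 73). Using 37⁻¹ = 2: x ≡ 2·62 = 124 = 1·73 + 51, so x = 51.
Check: σ(51) = 37·51 + 10 = 1897 = 25·73 + 72 ≡ 72 (mod 73).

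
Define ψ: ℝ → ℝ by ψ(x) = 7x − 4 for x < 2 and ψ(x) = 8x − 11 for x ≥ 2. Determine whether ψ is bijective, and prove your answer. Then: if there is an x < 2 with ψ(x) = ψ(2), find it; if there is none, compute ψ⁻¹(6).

9/7

Both pieces are strictly increasing (slopes 7 and 8), so each is injective on its own interval.
The left piece maps (−∞, 2) onto (−∞, 10); the right piece maps [2, ∞) onto [5, ∞).
These images overlap. In particular ψ(2) = 5 (right piece), and solving 7x − 4 = 5 on the left piece gives x = 9/7 < 2.
So ψ(9/7) = ψ(2) with 9/7 ≠ 2, and ψ is not injective, hence not bijective. This x = 9/7 is the requested value below 2.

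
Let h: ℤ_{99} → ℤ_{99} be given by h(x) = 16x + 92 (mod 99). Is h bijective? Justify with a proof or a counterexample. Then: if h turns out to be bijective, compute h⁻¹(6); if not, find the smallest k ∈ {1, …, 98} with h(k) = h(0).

7

By definition, injectivity means: for all u, v in the domain, h(u) = h(v) implies u = v.
If h(u) = h(v), then 16u ≡ 16v (mod 99). Because gcd(16, 99) = 1, we may cancel 16 to get u ≡ v (mod 99).
We now compute 16⁻¹ mod 99 explicitly. Euclid's algorithm: 99 = 6·16 + 3, 16 = 5·3 + 1; back-substituting gives 1 = 31·16 − 5·99, so 16⁻¹ ≡ 31 (mod 99).
Then y ↦ 31(y − 92) is a two-sided inverse to h, so every y ∈ ℤ_{99} has a preimage.
So h is bijective.
Since h is bijective, we compute h⁻¹(6): solve 16x + 92 ≡ 6 (mod 99), i.e. 16x ≡ 13 (mod 99).
Multiplying by 16⁻¹ = 31 gives x ≡ 31·13 = 403 = 4·99 + 7 ≡ 7 (mod 99).
Check: h(7) = 16·7 + 92 = 204 = 2·99 + 6 ≡ 6 (mod 99).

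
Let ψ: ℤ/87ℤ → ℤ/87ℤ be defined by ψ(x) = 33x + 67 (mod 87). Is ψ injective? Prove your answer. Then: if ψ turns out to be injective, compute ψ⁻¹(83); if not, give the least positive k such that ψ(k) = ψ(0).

29

We have gcd(33, 87) = 3 > 1. Taking x_1 = 0 and x_2 = 29: ψ(0) = 67 and ψ(29) = 33·29 + 67 = 1024 ≡ 67 (mod 87).
So ψ(0) = ψ(29) while 0 ≠ 29, thus ψ is not injective.
Since ψ is not injective, we find the least positive k with ψ(k) = ψ(0): this means 33k ≡ 0 (mod 87), i.e. 87 ∣ 33k. Since gcd(33, 87) = 3, dividing through by 3 this holds exactly when 29 ∣ 11k, and as gcd(11, 29) = 1, exactly when 29 ∣ k.
The smallest positive such k is 29.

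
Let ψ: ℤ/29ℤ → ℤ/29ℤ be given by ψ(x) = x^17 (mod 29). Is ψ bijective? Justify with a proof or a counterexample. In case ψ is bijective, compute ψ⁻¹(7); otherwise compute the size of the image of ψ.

Since 29 is prime, the nonzero elements of ℤ/29ℤ form a cyclic group of order 28.
As gcd(17, 28) = 1, raising to the 17th power is a bijection on this group: if u^17 ≡ v^17 then (uv^{−1})^17 = 1, and the only element of order dividing gcd(17, 28) = 1 is 1, so u = v.
With ψ(0) = 0 this makes ψ injective on all of ℤ/29ℤ, hence bijective (finite equal-size domain and codomain). In particular ψ is bijective.
Since ψ is bijective, we find the preimage of 7. The inverse of x ↦ x^17 on (ℤ/29ℤ)^× is x ↦ x^5, because 17·5 = 85 = 3·28 + 1 ≡ 1 (mod 28) and x^{28} = 1 for x ≠ 0 (Fermat). So ψ⁻¹(7) = 7^5 mod 29.
Repeated squaring mod 29: 7^1 ≡ 7, 7^2 ≡ 7² = 49 ≡ 20, 7^4 ≡ 20² = 400 ≡ 23. Since 5 = 4 + 1, 7^5 ≡ 23·7: 23·7 = 161 ≡ 16. So 7^5 ≡ 16 (mod 29).
Hence ψ⁻¹(7) = 16.

16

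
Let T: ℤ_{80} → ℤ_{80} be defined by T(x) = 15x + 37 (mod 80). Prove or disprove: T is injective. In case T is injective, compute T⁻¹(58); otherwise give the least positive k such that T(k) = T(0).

Recall that T is injective when T(u) = T(v) forces u = v.
We have gcd(15, 80) = 5 > 1. Taking u = 0 and v = 16: T(0) = 37 and T(16) = 15·16 + 37 = 277 ≡ 37 (mod 80).
So T(0) = T(16) while 0 ≠ 16, hence T is not injective.
Since T is not injective, we find the least positive k with T(k) = T(0): this means 15k ≡ 0 (mod 80), i.e. 80 ∣ 15k. Since gcd(15, 80) = 5, dividing through by 5 this holds exactly when 16 ∣ 3k, and as gcd(3, 16) = 1, exactly when 16 ∣ k.
The smallest positive such k is 16.

16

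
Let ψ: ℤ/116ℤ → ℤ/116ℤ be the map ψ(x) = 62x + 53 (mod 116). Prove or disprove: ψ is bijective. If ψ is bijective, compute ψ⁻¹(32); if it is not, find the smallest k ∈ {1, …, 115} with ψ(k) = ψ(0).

58

We have gcd(62, 116) = 2 > 1. Taking a = 0 and b = 58: ψ(0) = 53 and ψ(58) = 62·58 + 53 = 3649 ≡ 53 (mod 116).
So ψ(0) = ψ(58) while 0 ≠ 58, hence ψ is not injective, hence not bijective.
Since ψ is not bijective, we find the least positive k with ψ(k) = ψ(0): this means 62k ≡ 0 (mod 116), i.e. 116 ∣ 62k. Since gcd(62, 116) = 2, dividing through by 2 this holds exactly when 58 ∣ 31k, and as gcd(31, 58) = 1, exactly when 58 ∣ k.
The smallest positive such k is 58.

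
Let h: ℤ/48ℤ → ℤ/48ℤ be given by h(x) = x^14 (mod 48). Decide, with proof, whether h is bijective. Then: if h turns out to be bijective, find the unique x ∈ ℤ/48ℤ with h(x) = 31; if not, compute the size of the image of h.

6

h(2): Repeated squaring mod 48: 2^1 ≡ 2, 2^2 ≡ 2² = 4, 2^4 ≡ 4² = 16, 2^8 ≡ 16² = 256 ≡ 16. Since 14 = 8 + 4 + 2, 2^14 ≡ 16·16·4: 16·16 = 256 ≡ 16, then 16·4 = 64 ≡ 16. So 2^14 ≡ 16 (mod 48).
h(4): Repeated squaring mod 48: 4^1 ≡ 4, 4^2 ≡ 4² = 16, 4^4 ≡ 16² = 256 ≡ 16, 4^8 ≡ 16² = 256 ≡ 16. Since 14 = 8 + 4 + 2, 4^14 ≡ 16·16·16: 16·16 = 256 ≡ 16, then 16·16 = 256 ≡ 16. So 4^14 ≡ 16 (mod 48).
So h(2) = h(4) = 16 while 2 ≠ 4, so h is not injective, hence not bijective.
Since h is not bijective, we determine |image(h)|. Computing x^14 mod 48 for each x (by repeated squaring, reducing mod 48 at every step), the values h(0), h(1), …, h(47) are: 0, 1, 16, 9, 16, 25, 0, 1, 16, 33, 16, 25, 0, 25, 16, 33, 16, 1, 0, 25, 16, 9, 16, 1, 0, 1, 16, 9, 16, 25, 0, 1, 16, 33, 16, 25, 0, 25, 16, 33, 16, 1, 0, 25, 16, 9, 16, 1.
The distinct values are {0, 1, 9, 16, 25, 33}; there are 6 of them.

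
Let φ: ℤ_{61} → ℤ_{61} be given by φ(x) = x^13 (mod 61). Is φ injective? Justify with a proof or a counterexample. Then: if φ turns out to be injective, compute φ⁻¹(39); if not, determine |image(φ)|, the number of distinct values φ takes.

5

Since 61 is prime, the nonzero elements of ℤ_{61} form a cyclic group of order 60.
As gcd(13, 60) = 1, raising to the 13th power is a bijection on this group: if a^13 ≡ b^13 then (ab^{−1})^13 = 1, and the only element of order dividing gcd(13, 60) = 1 is 1, so a = b.
With φ(0) = 0 this makes φ injective on all of ℤ_{61}, hence bijective (finite equal-size domain and codomain). In particular φ is injective.
Since φ is injective, we find the preimage of 39. The inverse of x ↦ x^13 on (ℤ_{61})^× is x ↦ x^37, because 13·37 = 481 = 8·60 + 1 ≡ 1 (mod 60) and x^{60} = 1 for x ≠ 0 (Fermat). So φ⁻¹(39) = 39^37 mod 61.
Repeated squaring mod 61: 39^1 ≡ 39, 39^2 ≡ 39² = 1521 ≡ 57, 39^4 ≡ 57² = 3249 ≡ 16, 39^8 ≡ 16² = 256 ≡ 12, 39^16 ≡ 12² = 144 ≡ 22, 39^32 ≡ 22² = 484 ≡ 57. Since 37 = 32 + 4 + 1, 39^37 ≡ 57·16·39: 57·16 = 912 ≡ 58, then 58·39 = 2262 ≡ 5. So 39^37 ≡ 5 (mod 61).
Hence φ⁻¹(39) = 5.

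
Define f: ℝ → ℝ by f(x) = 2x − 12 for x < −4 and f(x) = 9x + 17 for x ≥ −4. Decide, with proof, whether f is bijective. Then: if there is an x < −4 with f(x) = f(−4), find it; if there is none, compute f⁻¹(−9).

-26/9

Both pieces are strictly increasing (slopes 2 and 9), so each is injective on its own interval.
The left piece maps (−∞, −4) onto (−∞, −20); the right piece maps [−4, ∞) onto [−19, ∞).
The images leave a gap (−20 has no preimage), so f is not surjective, hence not bijective.
Because the two images are disjoint, no x < −4 has f(x) = f(−4), so we compute f⁻¹(−9): −9 lies in [−19, ∞), so solve 9x + 17 = −9: x = (−9 − 17)/9 = −26/9.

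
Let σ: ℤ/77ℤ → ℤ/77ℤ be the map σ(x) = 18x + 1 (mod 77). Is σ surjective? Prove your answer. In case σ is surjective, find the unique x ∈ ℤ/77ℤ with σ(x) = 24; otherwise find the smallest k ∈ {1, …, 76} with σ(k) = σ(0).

Since gcd(18, 77) = 1, 18 is invertible modulo 77. Euclid's algorithm: 77 = 4·18 + 5, 18 = 3·5 + 3, 5 = 1·3 + 2, 3 = 1·2 + 1; back-substituting gives 1 = 30·18 − 7·77, so 18⁻¹ ≡ 30 (mod 77).
For any y ∈ ℤ/77ℤ, x = 30(y − 1) mod 77 satisfies σ(x) = 18·30(y − 1) + 1 ≡ y (since 18·30 ≡ 1 mod 77). So every y has a preimage.
Therefore σ is surjective.
Since σ is surjective, we compute σ⁻¹(24): solve 18x + 1 ≡ 24 (mod 77), i.e. 18x ≡ 23 (mod 77).
Multiplying by 18⁻¹ = 30 gives x ≡ 30·23 = 690 = 8·77 + 74 ≡ 74 (mod 77).
Check: σ(74) = 18·74 + 1 = 1333 = 17·77 + 24 ≡ 24 (mod 77).

74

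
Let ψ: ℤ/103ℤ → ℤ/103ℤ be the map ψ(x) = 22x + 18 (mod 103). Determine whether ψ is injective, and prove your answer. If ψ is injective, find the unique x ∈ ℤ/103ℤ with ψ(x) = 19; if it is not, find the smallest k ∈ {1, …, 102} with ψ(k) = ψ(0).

If ψ(s) = ψ(t), then 22s ≡ 22t (mod 103). Because gcd(22, 103) = 1, we may cancel 22 to get s ≡ t (mod 103).
Thus ψ is injective.
We now compute 22⁻¹ mod 103 explicitly. Euclid's algorithm: 103 = 4·22 + 15, 22 = 1·15 + 7, 15 = 2·7 + 1; back-substituting gives 1 = 89·22 − 19·103, so 22⁻¹ ≡ 89 (mod 103).
Since ψ is injective, we find ψ⁻¹(19): we need 22x ≡ 19 − 18 ≡ 1 (mod 103). Using 22⁻¹ = 89: x ≡ 89·1 = 89, so x = 89.
Check: ψ(89) = 22·89 + 18 = 1976 = 19·103 + 19 ≡ 19 (mod 103).

89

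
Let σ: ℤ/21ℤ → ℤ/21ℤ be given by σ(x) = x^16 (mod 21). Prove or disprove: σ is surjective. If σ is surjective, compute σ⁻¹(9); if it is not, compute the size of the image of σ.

σ(2): Repeated squaring mod 21: 2^1 ≡ 2, 2^2 ≡ 2² = 4, 2^4 ≡ 4² = 16, 2^8 ≡ 16² = 256 ≡ 4, 2^16 ≡ 4² = 16. So 2^16 ≡ 16 (mod 21).
σ(5): Repeated squaring mod 21: 5^1 ≡ 5, 5^2 ≡ 5² = 25 ≡ 4, 5^4 ≡ 4² = 16, 5^8 ≡ 16² = 256 ≡ 4, 5^16 ≡ 4² = 16. So 5^16 ≡ 16 (mod 21).
So σ(2) = σ(5) = 16 while 2 ≠ 5, hence σ is not injective.
A non-injective map from the 21-element set ℤ/21ℤ to itself takes at most 20 distinct values, so it cannot be surjective. Therefore σ is not surjective.
Since σ is not surjective, we determine |image(σ)|. Computing x^16 mod 21 for each x (by repeated squaring, reducing mod 21 at every step), the values σ(0), σ(1), …, σ(20) are: 0, 1, 16, 18, 4, 16, 15, 7, 1, 9, 4, 4, 9, 1, 7, 15, 16, 4, 18, 16, 1.
The distinct values are {0, 1, 4, 7, 9, 15, 16, 18}; there are 8 of them.

8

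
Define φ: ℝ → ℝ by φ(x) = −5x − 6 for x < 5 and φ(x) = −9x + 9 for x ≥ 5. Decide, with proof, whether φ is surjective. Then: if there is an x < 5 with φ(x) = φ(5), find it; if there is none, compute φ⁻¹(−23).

17/5

Both pieces are strictly decreasing (slopes −5 and −9), so each is injective on its own interval.
The left piece maps (−∞, 5) onto (−31, ∞); the right piece maps [5, ∞) onto (−∞, −36].
The union (−31, ∞) ∪ (−∞, −36] omits the interval between −31 and −36; in particular −31 has no preimage. So φ is not surjective.
Because the two images are disjoint, no x < 5 has φ(x) = φ(5), so we compute φ⁻¹(−23): −23 lies in (−31, ∞), so solve −5x − 6 = −23: x = (−23 + 6)/(−5) = 17/5.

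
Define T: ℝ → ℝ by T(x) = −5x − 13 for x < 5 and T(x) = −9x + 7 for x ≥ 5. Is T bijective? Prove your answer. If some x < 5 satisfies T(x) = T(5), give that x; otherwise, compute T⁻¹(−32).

19/5

Both pieces are strictly decreasing (slopes −5 and −9), so each is injective on its own interval.
The left piece maps (−∞, 5) onto (−38, ∞); the right piece maps [5, ∞) onto (−∞, −38].
Since −38 = −38, the images partition ℝ: T is injective and surjective, hence bijective.
Because the two images are disjoint, no x < 5 has T(x) = T(5), so we compute T⁻¹(−32): −32 lies in (−38, ∞), so solve −5x − 13 = −32: x = (−32 + 13)/(−5) = 19/5.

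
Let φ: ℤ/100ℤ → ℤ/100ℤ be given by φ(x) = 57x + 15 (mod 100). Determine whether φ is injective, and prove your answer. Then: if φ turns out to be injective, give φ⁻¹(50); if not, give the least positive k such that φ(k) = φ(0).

Recall that injectivity means: for all u, v in the domain, φ(u) = φ(v) implies u = v.
Suppose φ(u) = φ(v) in ℤ/100ℤ. Then 57u + 15 ≡ 57v + 15 (mod 100), so 57(u − v) ≡ 0 (mod 100).
Since gcd(57, 100) = 1, 57 is invertible modulo 100, so u − v ≡ 0 (mod 100), i.e. u = v.
Therefore φ is injective.
We now compute 57⁻¹ mod 100 explicitly. Euclid's algorithm: 100 = 1·57 + 43, 57 = 1·43 + 14, 43 = 3·14 + 1; back-substituting gives 1 = 93·57 − 53·100, so 57⁻¹ ≡ 93 (mod 100).
Since φ is injective, we find φ⁻¹(50): we need 57x ≡ 50 − 15 ≡ 35 (mod 100). Using 57⁻¹ = 93: x ≡ 93·35 = 3255 = 32·100 + 55, so x = 55.
Check: φ(55) = 57·55 + 15 = 3150 = 31·100 + 50 ≡ 50 (mod 100).

55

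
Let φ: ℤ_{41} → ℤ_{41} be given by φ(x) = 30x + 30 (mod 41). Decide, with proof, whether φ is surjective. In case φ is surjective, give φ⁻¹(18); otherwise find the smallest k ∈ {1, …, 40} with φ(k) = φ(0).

By definition, φ is surjective if every y in the codomain equals φ(x) for some x in the domain.
Since gcd(30, 41) = 1, 30 is invertible modulo 41. Euclid's algorithm: 41 = 1·30 + 11, 30 = 2·11 + 8, 11 = 1·8 + 3, 8 = 2·3 + 2, 3 = 1·2 + 1; back-substituting gives 1 = 26·30 − 19·41, so 30⁻¹ ≡ 26 (mod 41).
Then y ↦ 26(y − 30) is a two-sided inverse to φ, so every y ∈ ℤ_{41} has a preimage.
Therefore φ is surjective.
Since φ is surjective, we find φ⁻¹(18): we need 30x ≡ 18 − 30 ≡ 29 (mod 41). Using 30⁻¹ = 26: x ≡ 26·29 = 754 = 18·41 + 16, so x = 16.
Check: φ(16) = 30·16 + 30 = 510 = 12·41 + 18 ≡ 18 (mod 41).

16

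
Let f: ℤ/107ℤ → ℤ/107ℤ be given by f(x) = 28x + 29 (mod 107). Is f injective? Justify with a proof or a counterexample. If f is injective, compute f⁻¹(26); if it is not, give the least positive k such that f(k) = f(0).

19

Recall that injectivity means: for all s, t in the domain, f(s) = f(t) implies s = t.
If f(s) = f(t), then 28s ≡ 28t (mod 107). Because gcd(28, 107) = 1, we may cancel 28 to get s ≡ t (mod 107).
Thus f is injective.
We now compute 28⁻¹ mod 107 explicitly. Euclid's algorithm: 107 = 3·28 + 23, 28 = 1·23 + 5, 23 = 4·5 + 3, 5 = 1·3 + 2, 3 = 1·2 + 1; back-substituting gives 1 = 65·28 − 17·107, so 28⁻¹ ≡ 65 (mod 107).
Since f is injective, we find f⁻¹(26): we need 28x ≡ 26 − 29 ≡ 104 (mod 107). Using 28⁻¹ = 65: x ≡ 65·104 = 6760 = 63·107 + 19, so x = 19.
Check: f(19) = 28·19 + 29 = 561 = 5·107 + 26 ≡ 26 (mod 107).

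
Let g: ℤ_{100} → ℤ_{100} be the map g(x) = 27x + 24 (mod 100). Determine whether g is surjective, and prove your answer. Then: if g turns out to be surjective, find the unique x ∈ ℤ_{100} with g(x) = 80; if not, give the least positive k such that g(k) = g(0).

28

Since gcd(27, 100) = 1, 27 is invertible modulo 100. Euclid's algorithm: 100 = 3·27 + 19, 27 = 1·19 + 8, 19 = 2·8 + 3, 8 = 2·3 + 2, 3 = 1·2 + 1; back-substituting gives 1 = 63·27 − 17·100, so 27⁻¹ ≡ 63 (mod 100).
For any y ∈ ℤ_{100}, x = 63(y − 24) mod 100 satisfies g(x) = 27·63(y − 24) + 24 ≡ y (since 27·63 ≡ 1 mod 100). So every y has a preimage.
So g is surjective.
Since g is surjective, we compute g⁻¹(80): solve 27x + 24 ≡ 80 (mod 100), i.e. 27x ≡ 56 (mod 100).
Multiplying by 27⁻¹ = 63 gives x ≡ 63·56 = 3528 = 35·100 + 28 ≡ 28 (mod 100).
Check: g(28) = 27·28 + 24 = 780 = 7·100 + 80 ≡ 80 (mod 100).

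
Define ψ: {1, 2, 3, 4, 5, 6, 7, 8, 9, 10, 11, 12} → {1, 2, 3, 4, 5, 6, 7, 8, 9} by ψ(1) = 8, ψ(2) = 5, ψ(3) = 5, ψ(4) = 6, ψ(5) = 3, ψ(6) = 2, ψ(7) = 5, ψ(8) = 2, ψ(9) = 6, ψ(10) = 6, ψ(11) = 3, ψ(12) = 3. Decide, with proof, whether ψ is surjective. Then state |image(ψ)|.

No element maps to 1, so ψ is not surjective.
The image of ψ is {2, 3, 5, 6, 8}, which has 5 elements.

5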